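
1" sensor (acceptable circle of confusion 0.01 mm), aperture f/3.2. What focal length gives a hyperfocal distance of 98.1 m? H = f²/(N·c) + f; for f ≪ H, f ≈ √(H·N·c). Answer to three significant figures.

From H = f²/(N·c) + f, with f ≪ H: f ≈ √(H·N·c) = √(98100 × 3.2 × 0.01) = √3139.2 ≈ 56.03 mm.
The +f correction barely moves this — solving exactly, f² + N·c·f − N·c·H = 0 ⇒ f = (−N·c + √((N·c)² + 4·N·c·H))/2 = (−0.032 + √12557)/2 ≈ 56.013 mm, so f ≈ 56.0 mm.

56.0 mm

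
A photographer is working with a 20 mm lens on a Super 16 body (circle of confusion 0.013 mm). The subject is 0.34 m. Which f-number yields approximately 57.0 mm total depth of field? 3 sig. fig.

f/8

Write h = H − f = f²/(N·c). The thin-lens limits are Dn = s·h/(h + (s−f)) and Df = s·h/(h − (s−f)), so DoF = Df − Dn = 2·s·(s−f)·h / (h² − (s−f)²).
That is a quadratic in h: DoF·h² − 2·s·(s−f)·h − DoF·(s−f)² = 0 ⇒ h = (s−f)·(s + √(s² + DoF²)) / DoF = 320 × (340 + √(340² + 57²)) / 57 = 320 × (340 + 344.745) / 57 ≈ 3844.2 mm.
Then N = f²/(c·h) = 20² / (0.013 × 3844.2) = 400 / 49.974 ≈ 8.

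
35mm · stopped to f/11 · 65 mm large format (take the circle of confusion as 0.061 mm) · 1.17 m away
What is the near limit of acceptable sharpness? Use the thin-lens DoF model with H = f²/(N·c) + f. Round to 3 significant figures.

0.721 m

Hyperfocal distance H = f²/(N·c) + f = 35²/(11 × 0.061) + 35 = 1225/0.671 + 35 ≈ 1860.6 mm ≈ 1.861 m.
Near limit Dn = s·(H − f)/(H + s − 2f) = 1170 × (1860.6 − 35) / (1860.6 + 1170 − 2 × 35) = 1170 × 1825.6 / 2960.6 ≈ 721.46 mm ≈ 0.721 m.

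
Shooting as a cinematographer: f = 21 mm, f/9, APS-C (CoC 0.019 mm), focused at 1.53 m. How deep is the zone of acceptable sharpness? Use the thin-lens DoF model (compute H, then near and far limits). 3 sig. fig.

2.72 m

Hyperfocal distance H = f²/(N·c) + f = 21²/(9 × 0.019) + 21 = 441/0.171 + 21 ≈ 2599.9 mm ≈ 2.600 m.
Near limit Dn = s·(H − f)/(H + s − 2f) = 1530 × (2599.9 − 21) / (2599.9 + 1530 − 2 × 21) = 1530 × 2578.9 / 4087.9 ≈ 965.2 mm.
Far limit Df = s·(H − f)/(H − s) = 1530 × (2599.9 − 21) / (2599.9 − 1530) = 1530 × 2578.9 / 1069.9 ≈ 3687.8 mm.
Depth of field = Df − Dn = 3687.8 − 965.2 ≈ 2722.6 mm ≈ 2.72 m.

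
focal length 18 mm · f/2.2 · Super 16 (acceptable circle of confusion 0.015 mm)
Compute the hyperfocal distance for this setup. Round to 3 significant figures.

Hyperfocal distance H = f²/(N·c) + f = 18²/(2.2 × 0.015) + 18 = 324/0.033 + 18 ≈ 9836.2 mm ≈ 9.84 m.

9.84 m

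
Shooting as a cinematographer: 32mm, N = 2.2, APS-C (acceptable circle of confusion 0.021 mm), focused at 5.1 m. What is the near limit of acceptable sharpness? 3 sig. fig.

4.15 m

Hyperfocal distance H = f²/(N·c) + f = 32²/(2.2 × 0.021) + 32 = 1024/0.0462 + 32 ≈ 22196.5 mm ≈ 22.20 m.
Near limit Dn = s·(H − f)/(H + s − 2f) = 5100 × (22196.5 − 32) / (22196.5 + 5100 − 2 × 32) = 5100 × 22164.5 / 27232.5 ≈ 4150.9 mm ≈ 4.15 m.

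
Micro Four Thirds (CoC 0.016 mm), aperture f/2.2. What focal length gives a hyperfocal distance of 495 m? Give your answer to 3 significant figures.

From H = f²/(N·c) + f, with f ≪ H: f ≈ √(H·N·c) = √(495000 × 2.2 × 0.016) = √17424 ≈ 132.0 mm.
The +f correction barely moves this — solving exactly, f² + N·c·f − N·c·H = 0 ⇒ f = (−N·c + √((N·c)² + 4·N·c·H))/2 = (−0.0352 + √69696)/2 ≈ 131.98 mm, so f ≈ 132 mm.

132 mm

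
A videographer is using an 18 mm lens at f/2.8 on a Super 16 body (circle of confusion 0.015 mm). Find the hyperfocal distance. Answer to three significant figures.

Hyperfocal distance H = f²/(N·c) + f = 18²/(2.8 × 0.015) + 18 = 324/0.042 + 18 ≈ 7732.3 mm ≈ 7.73 m.

7.73 m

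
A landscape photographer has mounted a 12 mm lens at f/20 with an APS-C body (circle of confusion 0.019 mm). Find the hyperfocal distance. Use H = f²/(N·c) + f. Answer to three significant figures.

Hyperfocal distance H = f²/(N·c) + f = 12²/(20 × 0.019) + 12 = 144/0.38 + 12 ≈ 390.9 mm ≈ 0.391 m.

391 mm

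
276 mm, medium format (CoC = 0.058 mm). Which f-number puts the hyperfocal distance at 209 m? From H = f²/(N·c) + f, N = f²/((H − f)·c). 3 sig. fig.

f/6.29

Rearrange H = f²/(N·c) + f for N: N = f² / ((H − f)·c).
N = 276² / ((209000 − 276) × 0.058) = 76176 / 12106 ≈ 6.29.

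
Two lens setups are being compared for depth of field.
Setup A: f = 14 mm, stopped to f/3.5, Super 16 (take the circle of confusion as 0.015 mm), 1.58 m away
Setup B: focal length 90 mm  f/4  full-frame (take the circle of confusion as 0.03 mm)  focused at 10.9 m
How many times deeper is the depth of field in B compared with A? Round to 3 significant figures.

Setup A: H = 14²/(3.5×0.015) + 14 ≈ 3747.3 mm; DoF = Df − Dn = 2721.6 − 1113.1 ≈ 1608.5 mm.
Setup B: H = 90²/(4×0.03) + 90 ≈ 67590.0 mm; DoF = Df − Dn = 12978.5 − 9395.4 ≈ 3583.1 mm.
Ratio = 3583.1 / 1608.5 ≈ 2.23.

2.23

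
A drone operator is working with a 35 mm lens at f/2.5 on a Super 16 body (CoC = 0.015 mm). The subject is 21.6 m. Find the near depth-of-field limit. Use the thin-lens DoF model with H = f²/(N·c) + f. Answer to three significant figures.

13.0 m

Hyperfocal distance H = f²/(N·c) + f = 35²/(2.5 × 0.015) + 35 = 1225/0.0375 + 35 ≈ 32701.7 mm ≈ 32.70 m.
Near limit Dn = s·(H − f)/(H + s − 2f) = 21600 × (32701.7 − 35) / (32701.7 + 21600 − 2 × 35) = 21600 × 32666.7 / 54231.7 ≈ 13011 mm ≈ 13.0 m.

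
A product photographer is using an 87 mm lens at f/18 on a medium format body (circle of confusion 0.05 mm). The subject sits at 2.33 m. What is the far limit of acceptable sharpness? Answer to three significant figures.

Hyperfocal distance H = f²/(N·c) + f = 87²/(18 × 0.05) + 87 = 7569/0.9 + 87 ≈ 8497.0 mm ≈ 8.497 m.
Far limit Df = s·(H − f)/(H − s) = 2330 × (8497.0 − 87) / (8497.0 − 2330) = 2330 × 8410.0 / 6167.0 ≈ 3177.4 mm ≈ 3.18 m.

3.18 m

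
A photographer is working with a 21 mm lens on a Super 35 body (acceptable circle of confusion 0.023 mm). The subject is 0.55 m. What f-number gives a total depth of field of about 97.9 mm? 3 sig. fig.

f/3.20

Write h = H − f = f²/(N·c). The thin-lens limits are Dn = s·h/(h + (s−f)) and Df = s·h/(h − (s−f)), so DoF = Df − Dn = 2·s·(s−f)·h / (h² − (s−f)²).
That is a quadratic in h: DoF·h² − 2·s·(s−f)·h − DoF·(s−f)² = 0 ⇒ h = (s−f)·(s + √(s² + DoF²)) / DoF = 529 × (550 + √(550² + 97.9²)) / 97.9 = 529 × (550 + 558.645) / 97.9 ≈ 5990.5 mm.
Then N = f²/(c·h) = 21² / (0.023 × 5990.5) = 441 / 137.78 ≈ 3.20.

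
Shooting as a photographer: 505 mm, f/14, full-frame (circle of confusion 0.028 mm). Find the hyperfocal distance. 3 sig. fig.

Hyperfocal distance H = f²/(N·c) + f = 505²/(14 × 0.028) + 505 = 255025/0.392 + 505 ≈ 651079.0 mm ≈ 651 m.

651 m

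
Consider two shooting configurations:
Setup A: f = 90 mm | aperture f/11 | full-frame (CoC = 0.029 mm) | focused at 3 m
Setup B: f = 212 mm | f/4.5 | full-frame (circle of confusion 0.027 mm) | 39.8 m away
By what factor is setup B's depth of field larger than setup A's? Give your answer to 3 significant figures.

Setup A: H = 90²/(11×0.029) + 90 ≈ 25481.8 mm; DoF = Df − Dn = 3388.31 − 2691.54 ≈ 696.77 mm.
Setup B: H = 212²/(4.5×0.027) + 212 ≈ 370121.5 mm; DoF = Df − Dn = 44569.9 − 35952.4 ≈ 8617.5 mm.
Ratio = 8617.5 / 696.77 ≈ 12.4.

12.4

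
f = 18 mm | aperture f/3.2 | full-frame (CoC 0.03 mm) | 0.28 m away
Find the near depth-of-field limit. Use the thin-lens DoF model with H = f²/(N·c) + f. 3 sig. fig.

260 mm

Hyperfocal distance H = f²/(N·c) + f = 18²/(3.2 × 0.03) + 18 = 324/0.096 + 18 ≈ 3393.0 mm ≈ 3.393 m.
Near limit Dn = s·(H − f)/(H + s − 2f) = 280 × (3393.0 − 18) / (3393.0 + 280 − 2 × 18) = 280 × 3375.0 / 3637.0 ≈ 259.83 mm.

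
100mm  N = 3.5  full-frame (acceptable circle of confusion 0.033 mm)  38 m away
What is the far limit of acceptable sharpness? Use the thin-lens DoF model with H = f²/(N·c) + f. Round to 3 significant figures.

67.6 m

Hyperfocal distance H = f²/(N·c) + f = 100²/(3.5 × 0.033) + 100 = 10000/0.1155 + 100 ≈ 86680.1 mm ≈ 86.68 m.
Far limit Df = s·(H − f)/(H − s) = 38000 × (86680.1 − 100) / (86680.1 − 38000) = 38000 × 86580.1 / 48680.1 ≈ 67585 mm ≈ 67.6 m.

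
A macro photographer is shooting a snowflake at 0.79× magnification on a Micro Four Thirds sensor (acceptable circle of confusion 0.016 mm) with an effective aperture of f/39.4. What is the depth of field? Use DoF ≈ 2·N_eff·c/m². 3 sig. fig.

At magnification m, DoF ≈ 2·N_eff·c/m² = 2 × 39.4 × 0.016 / 0.79² = 1.261 / 0.6241 ≈ 2.02 mm.

2.02 mm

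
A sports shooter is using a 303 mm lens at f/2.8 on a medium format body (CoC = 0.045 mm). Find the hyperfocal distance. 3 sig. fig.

Hyperfocal distance H = f²/(N·c) + f = 303²/(2.8 × 0.045) + 303 = 91809/0.126 + 303 ≈ 728945.9 mm ≈ 729 m.

729 m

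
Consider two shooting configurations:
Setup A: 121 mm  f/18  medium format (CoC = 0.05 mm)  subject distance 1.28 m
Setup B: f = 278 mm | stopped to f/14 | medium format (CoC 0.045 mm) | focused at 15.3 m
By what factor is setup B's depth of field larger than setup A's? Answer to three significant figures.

Setup A: H = 121²/(18×0.05) + 121 ≈ 16388.8 mm; DoF = Df − Dn = 1378.19 − 1194.87 ≈ 183.32 mm.
Setup B: H = 278²/(14×0.045) + 278 ≈ 122951.0 mm; DoF = Df − Dn = 17435.0 − 13630.8 ≈ 3804.2 mm.
Ratio = 3804.2 / 183.32 ≈ 20.8.

20.8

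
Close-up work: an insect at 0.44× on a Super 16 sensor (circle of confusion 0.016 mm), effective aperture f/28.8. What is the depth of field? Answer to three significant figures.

At magnification m, DoF ≈ 2·N_eff·c/m² = 2 × 28.8 × 0.016 / 0.44² = 0.9216 / 0.1936 ≈ 4.76 mm.

4.76 mm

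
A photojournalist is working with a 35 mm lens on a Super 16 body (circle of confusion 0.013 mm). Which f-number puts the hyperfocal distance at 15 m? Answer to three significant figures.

Rearrange H = f²/(N·c) + f for N: N = f² / ((H − f)·c).
N = 35² / ((15000 − 35) × 0.013) = 1225 / 194.5 ≈ 6.30.

f/6.30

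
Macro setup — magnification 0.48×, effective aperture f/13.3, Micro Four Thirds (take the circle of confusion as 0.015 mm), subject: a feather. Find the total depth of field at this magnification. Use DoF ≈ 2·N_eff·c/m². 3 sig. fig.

1.73 mm

At magnification m, DoF ≈ 2·N_eff·c/m² = 2 × 13.3 × 0.015 / 0.48² = 0.399 / 0.2304 ≈ 1.73 mm.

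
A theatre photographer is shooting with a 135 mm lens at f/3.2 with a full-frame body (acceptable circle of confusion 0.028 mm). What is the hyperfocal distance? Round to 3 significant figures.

204 m

Hyperfocal distance H = f²/(N·c) + f = 135²/(3.2 × 0.028) + 135 = 18225/0.0896 + 135 ≈ 203539.0 mm ≈ 204 m.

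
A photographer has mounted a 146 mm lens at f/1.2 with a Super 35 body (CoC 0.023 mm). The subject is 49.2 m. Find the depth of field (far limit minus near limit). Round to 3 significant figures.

6.28 m

Hyperfocal distance H = f²/(N·c) + f = 146²/(1.2 × 0.023) + 146 = 21316/0.0276 + 146 ≈ 772464.8 mm ≈ 772.5 m.
Near limit Dn = s·(H − f)/(H + s − 2f) = 49200 × (772464.8 − 146) / (772464.8 + 49200 − 2 × 146) = 49200 × 772318.8 / 821372.8 ≈ 46261.7 mm.
Far limit Df = s·(H − f)/(H − s) = 49200 × (772464.8 − 146) / (772464.8 − 49200) = 49200 × 772318.8 / 723264.8 ≈ 52536.9 mm.
Depth of field = Df − Dn = 52536.9 − 46261.7 ≈ 6275.2 mm ≈ 6.28 m.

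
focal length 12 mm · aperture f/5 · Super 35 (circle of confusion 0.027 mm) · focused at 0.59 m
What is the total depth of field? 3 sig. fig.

Hyperfocal distance H = f²/(N·c) + f = 12²/(5 × 0.027) + 12 = 144/0.135 + 12 ≈ 1078.7 mm ≈ 1.079 m.
Near limit Dn = s·(H − f)/(H + s − 2f) = 590 × (1078.7 − 12) / (1078.7 + 590 − 2 × 12) = 590 × 1066.7 / 1644.7 ≈ 382.65 mm.
Far limit Df = s·(H − f)/(H − s) = 590 × (1078.7 − 12) / (1078.7 − 590) = 590 × 1066.7 / 488.7 ≈ 1287.86 mm.
Depth of field = Df − Dn = 1287.86 − 382.65 ≈ 905.21 mm ≈ 0.905 m.

0.905 m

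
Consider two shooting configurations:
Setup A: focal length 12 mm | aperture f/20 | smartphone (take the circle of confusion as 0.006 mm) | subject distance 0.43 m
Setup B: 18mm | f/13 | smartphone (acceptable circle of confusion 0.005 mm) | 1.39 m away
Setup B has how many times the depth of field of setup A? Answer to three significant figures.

2.43

Setup A: H = 12²/(20×0.006) + 12 ≈ 1212.0 mm; DoF = Df − Dn = 659.85 − 318.91 ≈ 340.94 mm.
Setup B: H = 18²/(13×0.005) + 18 ≈ 5002.6 mm; DoF = Df − Dn = 1917.89 − 1089.98 ≈ 827.91 mm.
Ratio = 827.91 / 340.94 ≈ 2.43.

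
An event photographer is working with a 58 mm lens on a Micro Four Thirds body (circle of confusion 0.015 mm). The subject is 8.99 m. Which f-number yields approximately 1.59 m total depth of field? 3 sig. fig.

Write h = H − f = f²/(N·c). The thin-lens limits are Dn = s·h/(h + (s−f)) and Df = s·h/(h − (s−f)), so DoF = Df − Dn = 2·s·(s−f)·h / (h² − (s−f)²).
That is a quadratic in h: DoF·h² − 2·s·(s−f)·h − DoF·(s−f)² = 0 ⇒ h = (s−f)·(s + √(s² + DoF²)) / DoF = 8932 × (8990 + √(8990² + 1590²)) / 1590 = 8932 × (8990 + 9129.52) / 1590 ≈ 101788 mm.
Then N = f²/(c·h) = 58² / (0.015 × 101788) = 3364 / 1526.8 ≈ 2.20.

f/2.20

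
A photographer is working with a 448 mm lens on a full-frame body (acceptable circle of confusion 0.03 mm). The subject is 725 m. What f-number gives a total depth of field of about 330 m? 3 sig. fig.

f/2.00

Write h = H − f = f²/(N·c). The thin-lens limits are Dn = s·h/(h + (s−f)) and Df = s·h/(h − (s−f)), so DoF = Df − Dn = 2·s·(s−f)·h / (h² − (s−f)²).
That is a quadratic in h: DoF·h² − 2·s·(s−f)·h − DoF·(s−f)² = 0 ⇒ h = (s−f)·(s + √(s² + DoF²)) / DoF = 724552 × (725000 + √(725000² + 330000²)) / 330000 = 724552 × (725000 + 796571) / 330000 ≈ 3340779 mm.
Then N = f²/(c·h) = 448² / (0.03 × 3340779) = 200704 / 100223 ≈ 2.00.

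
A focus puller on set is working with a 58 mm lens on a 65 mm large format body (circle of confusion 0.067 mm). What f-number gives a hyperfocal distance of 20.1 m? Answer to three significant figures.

Rearrange H = f²/(N·c) + f for N: N = f² / ((H − f)·c).
N = 58² / ((20100 − 58) × 0.067) = 3364 / 1343 ≈ 2.51.

f/2.51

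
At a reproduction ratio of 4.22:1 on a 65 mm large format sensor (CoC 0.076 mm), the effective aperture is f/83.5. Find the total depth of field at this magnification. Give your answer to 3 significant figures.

At magnification m, DoF ≈ 2·N_eff·c/m² = 2 × 83.5 × 0.076 / 4.22² = 12.69 / 17.81 ≈ 0.713 mm.

0.713 mm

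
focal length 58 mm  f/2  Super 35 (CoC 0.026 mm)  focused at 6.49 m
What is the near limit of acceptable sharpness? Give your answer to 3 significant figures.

Hyperfocal distance H = f²/(N·c) + f = 58²/(2 × 0.026) + 58 = 3364/0.052 + 58 ≈ 64750.3 mm ≈ 64.75 m.
Near limit Dn = s·(H − f)/(H + s − 2f) = 6490 × (64750.3 − 58) / (64750.3 + 6490 − 2 × 58) = 6490 × 64692.3 / 71124.3 ≈ 5903.1 mm ≈ 5.90 m.

5.90 m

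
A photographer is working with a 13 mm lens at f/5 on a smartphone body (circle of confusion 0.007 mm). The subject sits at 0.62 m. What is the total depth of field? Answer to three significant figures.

158 mm

Hyperfocal distance H = f²/(N·c) + f = 13²/(5 × 0.007) + 13 = 169/0.035 + 13 ≈ 4841.6 mm ≈ 4.842 m.
Near limit Dn = s·(H − f)/(H + s − 2f) = 620 × (4841.6 − 13) / (4841.6 + 620 − 2 × 13) = 620 × 4828.6 / 5435.6 ≈ 550.76 mm.
Far limit Df = s·(H − f)/(H − s) = 620 × (4841.6 − 13) / (4841.6 − 620) = 620 × 4828.6 / 4221.6 ≈ 709.15 mm.
Depth of field = Df − Dn = 709.15 − 550.76 ≈ 158.39 mm.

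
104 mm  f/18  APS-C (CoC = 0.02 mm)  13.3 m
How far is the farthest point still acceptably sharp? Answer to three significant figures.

Hyperfocal distance H = f²/(N·c) + f = 104²/(18 × 0.02) + 104 = 10816/0.36 + 104 ≈ 30148.4 mm ≈ 30.15 m.
Far limit Df = s·(H − f)/(H − s) = 13300 × (30148.4 − 104) / (30148.4 − 13300) = 13300 × 30044.4 / 16848.4 ≈ 23717 mm ≈ 23.7 m.

23.7 m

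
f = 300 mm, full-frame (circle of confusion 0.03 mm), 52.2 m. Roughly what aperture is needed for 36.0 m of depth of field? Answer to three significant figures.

Write h = H − f = f²/(N·c). The thin-lens limits are Dn = s·h/(h + (s−f)) and Df = s·h/(h − (s−f)), so DoF = Df − Dn = 2·s·(s−f)·h / (h² − (s−f)²).
That is a quadratic in h: DoF·h² − 2·s·(s−f)·h − DoF·(s−f)² = 0 ⇒ h = (s−f)·(s + √(s² + DoF²)) / DoF = 51900 × (52200 + √(52200² + 36000²)) / 36000 = 51900 × (52200 + 63410.1) / 36000 ≈ 166671 mm.
Then N = f²/(c·h) = 300² / (0.03 × 166671) = 90000 / 5000.1 ≈ 18.

f/18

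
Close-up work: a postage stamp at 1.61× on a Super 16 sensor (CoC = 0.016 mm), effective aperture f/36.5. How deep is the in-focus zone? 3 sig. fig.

At magnification m, DoF ≈ 2·N_eff·c/m² = 2 × 36.5 × 0.016 / 1.61² = 1.168 / 2.592 ≈ 0.451 mm.

0.451 mm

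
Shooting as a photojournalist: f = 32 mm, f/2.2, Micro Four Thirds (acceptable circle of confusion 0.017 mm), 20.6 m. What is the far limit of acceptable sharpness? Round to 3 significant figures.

82.8 m

Hyperfocal distance H = f²/(N·c) + f = 32²/(2.2 × 0.017) + 32 = 1024/0.0374 + 32 ≈ 27411.7 mm ≈ 27.41 m.
Far limit Df = s·(H − f)/(H − s) = 20600 × (27411.7 − 32) / (27411.7 − 20600) = 20600 × 27379.7 / 6811.7 ≈ 82802 mm ≈ 82.8 m.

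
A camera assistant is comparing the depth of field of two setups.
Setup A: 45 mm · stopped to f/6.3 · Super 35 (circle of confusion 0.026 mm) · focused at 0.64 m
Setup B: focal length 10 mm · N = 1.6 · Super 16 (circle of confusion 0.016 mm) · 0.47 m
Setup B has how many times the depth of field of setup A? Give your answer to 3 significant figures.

1.82

Setup A: H = 45²/(6.3×0.026) + 45 ≈ 12407.6 mm; DoF = Df − Dn = 672.360 − 610.612 ≈ 61.748 mm.
Setup B: H = 10²/(1.6×0.016) + 10 ≈ 3916.2 mm; DoF = Df − Dn = 532.73 − 420.48 ≈ 112.25 mm.
Ratio = 112.25 / 61.748 ≈ 1.82.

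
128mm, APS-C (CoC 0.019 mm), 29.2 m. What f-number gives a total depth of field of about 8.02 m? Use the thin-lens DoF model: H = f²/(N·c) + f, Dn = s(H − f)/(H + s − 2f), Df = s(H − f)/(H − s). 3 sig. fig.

Write h = H − f = f²/(N·c). The thin-lens limits are Dn = s·h/(h + (s−f)) and Df = s·h/(h − (s−f)), so DoF = Df − Dn = 2·s·(s−f)·h / (h² − (s−f)²).
That is a quadratic in h: DoF·h² − 2·s·(s−f)·h − DoF·(s−f)² = 0 ⇒ h = (s−f)·(s + √(s² + DoF²)) / DoF = 29072 × (29200 + √(29200² + 8020²)) / 8020 = 29072 × (29200 + 30281.4) / 8020 ≈ 215616 mm.
Then N = f²/(c·h) = 128² / (0.019 × 215616) = 16384 / 4096.7 ≈ 4.

f/4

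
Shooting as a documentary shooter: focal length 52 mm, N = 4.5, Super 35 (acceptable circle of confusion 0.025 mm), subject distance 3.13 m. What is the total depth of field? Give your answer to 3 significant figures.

Hyperfocal distance H = f²/(N·c) + f = 52²/(4.5 × 0.025) + 52 = 2704/0.1125 + 52 ≈ 24087.6 mm ≈ 24.09 m.
Near limit Dn = s·(H − f)/(H + s − 2f) = 3130 × (24087.6 − 52) / (24087.6 + 3130 − 2 × 52) = 3130 × 24035.6 / 27113.6 ≈ 2774.67 mm.
Far limit Df = s·(H − f)/(H − s) = 3130 × (24087.6 − 52) / (24087.6 − 3130) = 3130 × 24035.6 / 20957.6 ≈ 3589.70 mm.
Depth of field = Df − Dn = 3589.70 − 2774.67 ≈ 815.03 mm ≈ 0.815 m.

0.815 m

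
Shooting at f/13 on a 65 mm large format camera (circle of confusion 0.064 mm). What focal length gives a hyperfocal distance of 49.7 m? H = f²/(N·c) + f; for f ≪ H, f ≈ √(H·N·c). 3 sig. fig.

203 mm

From H = f²/(N·c) + f, with f ≪ H: f ≈ √(H·N·c) = √(49700 × 13 × 0.064) = √41350 ≈ 203.3 mm.
The +f correction barely moves this — solving exactly, f² + N·c·f − N·c·H = 0 ⇒ f = (−N·c + √((N·c)² + 4·N·c·H))/2 = (−0.832 + √165402)/2 ≈ 202.93 mm, so f ≈ 203 mm.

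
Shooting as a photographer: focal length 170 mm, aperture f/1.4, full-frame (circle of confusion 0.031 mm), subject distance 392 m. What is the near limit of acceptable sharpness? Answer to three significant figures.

Hyperfocal distance H = f²/(N·c) + f = 170²/(1.4 × 0.031) + 170 = 28900/0.0434 + 170 ≈ 666068.6 mm ≈ 666.1 m.
Near limit Dn = s·(H − f)/(H + s − 2f) = 392000 × (666068.6 − 170) / (666068.6 + 392000 − 2 × 170) = 392000 × 665898.6 / 1057728.6 ≈ 246786 mm ≈ 247 m.

247 m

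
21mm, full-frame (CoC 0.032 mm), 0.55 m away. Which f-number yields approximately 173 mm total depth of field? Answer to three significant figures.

Write h = H − f = f²/(N·c). The thin-lens limits are Dn = s·h/(h + (s−f)) and Df = s·h/(h − (s−f)), so DoF = Df − Dn = 2·s·(s−f)·h / (h² − (s−f)²).
That is a quadratic in h: DoF·h² − 2·s·(s−f)·h − DoF·(s−f)² = 0 ⇒ h = (s−f)·(s + √(s² + DoF²)) / DoF = 529 × (550 + √(550² + 173²)) / 173 = 529 × (550 + 576.567) / 173 ≈ 3444.8 mm.
Then N = f²/(c·h) = 21² / (0.032 × 3444.8) = 441 / 110.23 ≈ 4.

f/4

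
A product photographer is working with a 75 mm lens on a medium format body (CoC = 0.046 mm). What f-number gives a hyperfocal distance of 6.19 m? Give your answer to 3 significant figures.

f/20

Rearrange H = f²/(N·c) + f for N: N = f² / ((H − f)·c).
N = 75² / ((6190 − 75) × 0.046) = 5625 / 281.3 ≈ 20.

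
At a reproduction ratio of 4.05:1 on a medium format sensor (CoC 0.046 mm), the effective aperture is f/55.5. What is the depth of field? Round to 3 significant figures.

0.311 mm

At magnification m, DoF ≈ 2·N_eff·c/m² = 2 × 55.5 × 0.046 / 4.05² = 5.106 / 16.4 ≈ 0.311 mm.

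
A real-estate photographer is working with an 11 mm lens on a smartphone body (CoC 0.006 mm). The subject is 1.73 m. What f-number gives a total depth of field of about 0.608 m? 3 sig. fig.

f/2.00

Write h = H − f = f²/(N·c). The thin-lens limits are Dn = s·h/(h + (s−f)) and Df = s·h/(h − (s−f)), so DoF = Df − Dn = 2·s·(s−f)·h / (h² − (s−f)²).
That is a quadratic in h: DoF·h² − 2·s·(s−f)·h − DoF·(s−f)² = 0 ⇒ h = (s−f)·(s + √(s² + DoF²)) / DoF = 1719 × (1730 + √(1730² + 608²)) / 608 = 1719 × (1730 + 1833.73) / 608 ≈ 10076 mm.
Then N = f²/(c·h) = 11² / (0.006 × 10076) = 121 / 60.454 ≈ 2.00.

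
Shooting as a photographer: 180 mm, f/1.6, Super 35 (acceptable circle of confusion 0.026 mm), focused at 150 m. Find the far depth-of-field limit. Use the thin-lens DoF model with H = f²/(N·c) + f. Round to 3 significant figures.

Hyperfocal distance H = f²/(N·c) + f = 180²/(1.6 × 0.026) + 180 = 32400/0.0416 + 180 ≈ 779026.2 mm ≈ 779.0 m.
Far limit Df = s·(H − f)/(H − s) = 150000 × (779026.2 − 180) / (779026.2 − 150000) = 150000 × 778846.2 / 629026.2 ≈ 185727 mm ≈ 186 m.

186 m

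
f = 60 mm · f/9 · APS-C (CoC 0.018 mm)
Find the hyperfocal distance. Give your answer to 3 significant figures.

Hyperfocal distance H = f²/(N·c) + f = 60²/(9 × 0.018) + 60 = 3600/0.162 + 60 ≈ 22282.2 mm ≈ 22.3 m.

22.3 m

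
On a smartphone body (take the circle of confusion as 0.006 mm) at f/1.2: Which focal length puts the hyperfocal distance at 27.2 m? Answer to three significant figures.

14.0 mm

From H = f²/(N·c) + f, with f ≪ H: f ≈ √(H·N·c) = √(27200 × 1.2 × 0.006) = √195.84 ≈ 13.99 mm.
The +f correction barely moves this — solving exactly, f² + N·c·f − N·c·H = 0 ⇒ f = (−N·c + √((N·c)² + 4·N·c·H))/2 = (−0.0072 + √783.36)/2 ≈ 13.991 mm, so f ≈ 14.0 mm.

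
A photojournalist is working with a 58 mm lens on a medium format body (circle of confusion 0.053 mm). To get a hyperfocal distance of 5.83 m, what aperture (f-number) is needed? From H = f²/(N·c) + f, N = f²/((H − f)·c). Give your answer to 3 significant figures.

f/11

Rearrange H = f²/(N·c) + f for N: N = f² / ((H − f)·c).
N = 58² / ((5830 − 58) × 0.053) = 3364 / 305.9 ≈ 11.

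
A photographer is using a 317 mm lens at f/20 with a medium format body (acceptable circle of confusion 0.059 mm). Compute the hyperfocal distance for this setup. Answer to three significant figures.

Hyperfocal distance H = f²/(N·c) + f = 317²/(20 × 0.059) + 317 = 100489/1.18 + 317 ≈ 85477.2 mm ≈ 85.5 m.

85.5 m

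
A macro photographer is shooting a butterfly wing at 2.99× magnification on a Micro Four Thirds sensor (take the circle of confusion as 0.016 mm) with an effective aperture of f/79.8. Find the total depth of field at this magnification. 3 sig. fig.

At magnification m, DoF ≈ 2·N_eff·c/m² = 2 × 79.8 × 0.016 / 2.99² = 2.554 / 8.94 ≈ 0.286 mm.

0.286 mm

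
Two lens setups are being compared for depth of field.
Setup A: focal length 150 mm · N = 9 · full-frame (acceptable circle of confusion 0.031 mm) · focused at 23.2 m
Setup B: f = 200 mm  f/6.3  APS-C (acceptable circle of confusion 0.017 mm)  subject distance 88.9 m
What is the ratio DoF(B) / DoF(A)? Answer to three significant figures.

Setup A: H = 150²/(9×0.031) + 150 ≈ 80795.2 mm; DoF = Df − Dn = 32485 − 18043 ≈ 14442 mm.
Setup B: H = 200²/(6.3×0.017) + 200 ≈ 373682.7 mm; DoF = Df − Dn = 116589 − 71839 ≈ 44750 mm.
Ratio = 44750 / 14442 ≈ 3.10.

3.10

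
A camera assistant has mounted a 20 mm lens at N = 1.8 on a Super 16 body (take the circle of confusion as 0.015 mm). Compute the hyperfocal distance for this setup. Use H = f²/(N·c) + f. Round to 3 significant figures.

Hyperfocal distance H = f²/(N·c) + f = 20²/(1.8 × 0.015) + 20 = 400/0.027 + 20 ≈ 14834.8 mm ≈ 14.8 m.

14.8 m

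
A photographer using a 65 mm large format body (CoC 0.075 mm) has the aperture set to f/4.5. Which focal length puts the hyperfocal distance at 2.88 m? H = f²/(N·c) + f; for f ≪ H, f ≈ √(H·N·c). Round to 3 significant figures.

31.0 mm

From H = f²/(N·c) + f, with f ≪ H: f ≈ √(H·N·c) = √(2880 × 4.5 × 0.075) = √972.00 ≈ 31.18 mm.
Exact: f² + N·c·f − N·c·H = 0 ⇒ f = (−N·c + √((N·c)² + 4·N·c·H))/2 = (−0.3375 + √3888.1)/2 ≈ 31.009 mm ≈ 31.0 mm.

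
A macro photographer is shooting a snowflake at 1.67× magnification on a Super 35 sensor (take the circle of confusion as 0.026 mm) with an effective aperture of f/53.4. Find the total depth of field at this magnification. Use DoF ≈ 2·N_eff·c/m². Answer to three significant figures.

0.996 mm

At magnification m, DoF ≈ 2·N_eff·c/m² = 2 × 53.4 × 0.026 / 1.67² = 2.777 / 2.789 ≈ 0.996 mm.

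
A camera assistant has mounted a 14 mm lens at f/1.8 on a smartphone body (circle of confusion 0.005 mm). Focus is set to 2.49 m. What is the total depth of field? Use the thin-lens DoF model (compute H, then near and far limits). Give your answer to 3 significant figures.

Hyperfocal distance H = f²/(N·c) + f = 14²/(1.8 × 0.005) + 14 = 196/0.009 + 14 ≈ 21791.8 mm ≈ 21.79 m.
Near limit Dn = s·(H − f)/(H + s − 2f) = 2490 × (21791.8 − 14) / (21791.8 + 2490 − 2 × 14) = 2490 × 21777.8 / 24253.8 ≈ 2235.80 mm.
Far limit Df = s·(H − f)/(H − s) = 2490 × (21791.8 − 14) / (21791.8 − 2490) = 2490 × 21777.8 / 19301.8 ≈ 2809.41 mm.
Depth of field = Df − Dn = 2809.41 − 2235.80 ≈ 573.61 mm ≈ 0.574 m.

0.574 m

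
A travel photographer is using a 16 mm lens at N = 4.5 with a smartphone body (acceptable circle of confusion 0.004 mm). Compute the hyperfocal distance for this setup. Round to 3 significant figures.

Hyperfocal distance H = f²/(N·c) + f = 16²/(4.5 × 0.004) + 16 = 256/0.018 + 16 ≈ 14238.2 mm ≈ 14.2 m.

14.2 m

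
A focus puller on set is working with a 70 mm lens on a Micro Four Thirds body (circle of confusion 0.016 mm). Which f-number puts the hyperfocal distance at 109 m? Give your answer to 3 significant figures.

Rearrange H = f²/(N·c) + f for N: N = f² / ((H − f)·c).
N = 70² / ((109000 − 70) × 0.016) = 4900 / 1743 ≈ 2.81.

f/2.81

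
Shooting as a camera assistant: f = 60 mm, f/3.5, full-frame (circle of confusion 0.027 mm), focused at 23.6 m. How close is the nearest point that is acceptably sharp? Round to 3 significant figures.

Hyperfocal distance H = f²/(N·c) + f = 60²/(3.5 × 0.027) + 60 = 3600/0.0945 + 60 ≈ 38155.2 mm ≈ 38.16 m.
Near limit Dn = s·(H − f)/(H + s − 2f) = 23600 × (38155.2 − 60) / (38155.2 + 23600 − 2 × 60) = 23600 × 38095.2 / 61635.2 ≈ 14587 mm ≈ 14.6 m.

14.6 m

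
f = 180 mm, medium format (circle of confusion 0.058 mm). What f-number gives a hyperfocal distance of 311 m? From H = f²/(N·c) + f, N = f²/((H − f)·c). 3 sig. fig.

f/1.80

Rearrange H = f²/(N·c) + f for N: N = f² / ((H − f)·c).
N = 180² / ((311000 − 180) × 0.058) = 32400 / 18028 ≈ 1.80.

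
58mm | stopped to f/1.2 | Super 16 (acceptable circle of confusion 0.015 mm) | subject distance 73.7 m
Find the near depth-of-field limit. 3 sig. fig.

52.9 m

Hyperfocal distance H = f²/(N·c) + f = 58²/(1.2 × 0.015) + 58 = 3364/0.018 + 58 ≈ 186946.9 mm ≈ 186.9 m.
Near limit Dn = s·(H − f)/(H + s − 2f) = 73700 × (186946.9 − 58) / (186946.9 + 73700 − 2 × 58) = 73700 × 186888.9 / 260530.9 ≈ 52868 mm ≈ 52.9 m.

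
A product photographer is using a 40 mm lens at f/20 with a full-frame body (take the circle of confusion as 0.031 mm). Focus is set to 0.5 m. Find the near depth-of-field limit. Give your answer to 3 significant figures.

424 mm

Hyperfocal distance H = f²/(N·c) + f = 40²/(20 × 0.031) + 40 = 1600/0.62 + 40 ≈ 2620.6 mm ≈ 2.621 m.
Near limit Dn = s·(H − f)/(H + s − 2f) = 500 × (2620.6 − 40) / (2620.6 + 500 − 2 × 40) = 500 × 2580.6 / 3040.6 ≈ 424.36 mm.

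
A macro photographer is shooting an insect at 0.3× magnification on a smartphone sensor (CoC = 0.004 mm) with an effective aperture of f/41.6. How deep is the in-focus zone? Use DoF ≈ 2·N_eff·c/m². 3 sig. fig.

At magnification m, DoF ≈ 2·N_eff·c/m² = 2 × 41.6 × 0.004 / 0.3² = 0.3328 / 0.09 ≈ 3.7 mm.

3.70 mm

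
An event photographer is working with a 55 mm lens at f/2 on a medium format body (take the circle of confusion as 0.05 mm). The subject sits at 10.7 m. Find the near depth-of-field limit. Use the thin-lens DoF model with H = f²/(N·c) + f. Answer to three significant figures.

Hyperfocal distance H = f²/(N·c) + f = 55²/(2 × 0.05) + 55 = 3025/0.1 + 55 ≈ 30305.0 mm ≈ 30.30 m.
Near limit Dn = s·(H − f)/(H + s − 2f) = 10700 × (30305.0 − 55) / (30305.0 + 10700 − 2 × 55) = 10700 × 30250.0 / 40895.0 ≈ 7914.8 mm ≈ 7.91 m.

7.91 m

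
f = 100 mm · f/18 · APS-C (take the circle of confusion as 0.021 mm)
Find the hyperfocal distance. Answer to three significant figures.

26.6 m

Hyperfocal distance H = f²/(N·c) + f = 100²/(18 × 0.021) + 100 = 10000/0.378 + 100 ≈ 26555.0 mm ≈ 26.6 m.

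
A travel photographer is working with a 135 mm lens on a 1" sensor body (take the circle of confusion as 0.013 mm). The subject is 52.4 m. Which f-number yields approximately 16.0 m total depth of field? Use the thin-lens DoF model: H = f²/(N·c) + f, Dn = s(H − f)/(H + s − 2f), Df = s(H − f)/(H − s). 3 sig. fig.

f/4

Write h = H − f = f²/(N·c). The thin-lens limits are Dn = s·h/(h + (s−f)) and Df = s·h/(h − (s−f)), so DoF = Df − Dn = 2·s·(s−f)·h / (h² − (s−f)²).
That is a quadratic in h: DoF·h² − 2·s·(s−f)·h − DoF·(s−f)² = 0 ⇒ h = (s−f)·(s + √(s² + DoF²)) / DoF = 52265 × (52400 + √(52400² + 16000²)) / 16000 = 52265 × (52400 + 54788.3) / 16000 ≈ 350137 mm.
Then N = f²/(c·h) = 135² / (0.013 × 350137) = 18225 / 4551.8 ≈ 4.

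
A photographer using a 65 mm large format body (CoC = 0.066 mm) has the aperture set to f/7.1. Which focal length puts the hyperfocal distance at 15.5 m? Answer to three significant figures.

From H = f²/(N·c) + f, with f ≪ H: f ≈ √(H·N·c) = √(15500 × 7.1 × 0.066) = √7263.3 ≈ 85.22 mm.
Exact: f² + N·c·f − N·c·H = 0 ⇒ f = (−N·c + √((N·c)² + 4·N·c·H))/2 = (−0.4686 + √29053)/2 ≈ 84.991 mm ≈ 85.0 mm.

85.0 mm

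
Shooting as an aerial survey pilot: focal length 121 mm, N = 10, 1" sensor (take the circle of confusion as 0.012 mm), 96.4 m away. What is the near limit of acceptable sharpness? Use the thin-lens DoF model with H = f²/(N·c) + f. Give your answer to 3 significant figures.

Hyperfocal distance H = f²/(N·c) + f = 121²/(10 × 0.012) + 121 = 14641/0.12 + 121 ≈ 122129.3 mm ≈ 122.1 m.
Near limit Dn = s·(H − f)/(H + s − 2f) = 96400 × (122129.3 − 121) / (122129.3 + 96400 − 2 × 121) = 96400 × 122008.3 / 218287.3 ≈ 53881 mm ≈ 53.9 m.

53.9 m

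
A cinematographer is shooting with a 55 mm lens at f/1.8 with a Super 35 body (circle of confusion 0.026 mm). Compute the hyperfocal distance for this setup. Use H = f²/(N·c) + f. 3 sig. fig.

64.7 m

Hyperfocal distance H = f²/(N·c) + f = 55²/(1.8 × 0.026) + 55 = 3025/0.0468 + 55 ≈ 64691.8 mm ≈ 64.7 m.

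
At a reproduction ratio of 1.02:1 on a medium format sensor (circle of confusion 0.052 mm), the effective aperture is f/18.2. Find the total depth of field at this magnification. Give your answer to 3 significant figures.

At magnification m, DoF ≈ 2·N_eff·c/m² = 2 × 18.2 × 0.052 / 1.02² = 1.893 / 1.04 ≈ 1.82 mm.

1.82 mm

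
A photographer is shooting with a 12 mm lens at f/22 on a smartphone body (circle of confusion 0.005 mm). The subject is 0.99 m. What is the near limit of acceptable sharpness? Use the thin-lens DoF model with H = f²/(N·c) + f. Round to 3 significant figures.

Hyperfocal distance H = f²/(N·c) + f = 12²/(22 × 0.005) + 12 = 144/0.11 + 12 ≈ 1321.1 mm ≈ 1.321 m.
Near limit Dn = s·(H − f)/(H + s − 2f) = 990 × (1321.1 − 12) / (1321.1 + 990 − 2 × 12) = 990 × 1309.1 / 2287.1 ≈ 566.66 mm ≈ 0.567 m.

0.567 m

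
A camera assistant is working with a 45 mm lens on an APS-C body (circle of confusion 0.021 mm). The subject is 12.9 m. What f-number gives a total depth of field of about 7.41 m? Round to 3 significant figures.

Write h = H − f = f²/(N·c). The thin-lens limits are Dn = s·h/(h + (s−f)) and Df = s·h/(h − (s−f)), so DoF = Df − Dn = 2·s·(s−f)·h / (h² − (s−f)²).
That is a quadratic in h: DoF·h² − 2·s·(s−f)·h − DoF·(s−f)² = 0 ⇒ h = (s−f)·(s + √(s² + DoF²)) / DoF = 12855 × (12900 + √(12900² + 7410²)) / 7410 = 12855 × (12900 + 14876.8) / 7410 ≈ 48188 mm.
Then N = f²/(c·h) = 45² / (0.021 × 48188) = 2025 / 1011.9 ≈ 2.00.

f/2.00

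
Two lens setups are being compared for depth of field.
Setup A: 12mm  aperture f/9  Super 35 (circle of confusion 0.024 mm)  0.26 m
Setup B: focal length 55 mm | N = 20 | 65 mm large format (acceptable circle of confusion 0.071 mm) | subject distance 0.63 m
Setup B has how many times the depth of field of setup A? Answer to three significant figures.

1.63

Setup A: H = 12²/(9×0.024) + 12 ≈ 678.7 mm; DoF = Df − Dn = 414.01 − 189.50 ≈ 224.51 mm.
Setup B: H = 55²/(20×0.071) + 55 ≈ 2185.3 mm; DoF = Df − Dn = 862.92 − 496.10 ≈ 366.82 mm.
Ratio = 366.82 / 224.51 ≈ 1.63.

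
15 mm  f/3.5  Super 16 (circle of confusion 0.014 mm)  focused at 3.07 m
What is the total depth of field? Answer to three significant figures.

Hyperfocal distance H = f²/(N·c) + f = 15²/(3.5 × 0.014) + 15 = 225/0.049 + 15 ≈ 4606.8 mm ≈ 4.607 m.
Near limit Dn = s·(H − f)/(H + s − 2f) = 3070 × (4606.8 − 15) / (4606.8 + 3070 − 2 × 15) = 3070 × 4591.8 / 7646.8 ≈ 1843.5 mm.
Far limit Df = s·(H − f)/(H − s) = 3070 × (4606.8 − 15) / (4606.8 − 3070) = 3070 × 4591.8 / 1536.8 ≈ 9172.7 mm.
Depth of field = Df − Dn = 9172.7 − 1843.5 ≈ 7329.2 mm ≈ 7.33 m.

7.33 m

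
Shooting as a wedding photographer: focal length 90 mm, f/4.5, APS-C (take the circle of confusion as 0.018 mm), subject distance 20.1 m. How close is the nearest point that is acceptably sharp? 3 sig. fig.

Hyperfocal distance H = f²/(N·c) + f = 90²/(4.5 × 0.018) + 90 = 8100/0.081 + 90 ≈ 100090.0 mm ≈ 100.1 m.
Near limit Dn = s·(H − f)/(H + s − 2f) = 20100 × (100090.0 − 90) / (100090.0 + 20100 − 2 × 90) = 20100 × 100000.0 / 120010.0 ≈ 16749 mm ≈ 16.7 m.

16.7 m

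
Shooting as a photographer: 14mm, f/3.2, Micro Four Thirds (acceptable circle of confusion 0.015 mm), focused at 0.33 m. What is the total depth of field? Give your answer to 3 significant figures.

51.4 mm

Hyperfocal distance H = f²/(N·c) + f = 14²/(3.2 × 0.015) + 14 = 196/0.048 + 14 ≈ 4097.3 mm ≈ 4.097 m.
Near limit Dn = s·(H − f)/(H + s − 2f) = 330 × (4097.3 − 14) / (4097.3 + 330 − 2 × 14) = 330 × 4083.3 / 4399.3 ≈ 306.296 mm.
Far limit Df = s·(H − f)/(H − s) = 330 × (4097.3 − 14) / (4097.3 − 330) = 330 × 4083.3 / 3767.3 ≈ 357.680 mm.
Depth of field = Df − Dn = 357.680 − 306.296 ≈ 51.384 mm.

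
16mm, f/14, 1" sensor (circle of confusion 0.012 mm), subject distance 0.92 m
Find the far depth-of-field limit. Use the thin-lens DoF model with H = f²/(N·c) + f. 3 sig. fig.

Hyperfocal distance H = f²/(N·c) + f = 16²/(14 × 0.012) + 16 = 256/0.168 + 16 ≈ 1539.8 mm ≈ 1.540 m.
Far limit Df = s·(H − f)/(H − s) = 920 × (1539.8 − 16) / (1539.8 − 920) = 920 × 1523.8 / 619.8 ≈ 2261.8 mm ≈ 2.26 m.

2.26 m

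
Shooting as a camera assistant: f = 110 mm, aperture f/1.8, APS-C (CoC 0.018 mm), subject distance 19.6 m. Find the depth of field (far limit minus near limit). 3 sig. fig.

2.05 m

Hyperfocal distance H = f²/(N·c) + f = 110²/(1.8 × 0.018) + 110 = 12100/0.0324 + 110 ≈ 373566.8 mm ≈ 373.6 m.
Near limit Dn = s·(H − f)/(H + s − 2f) = 19600 × (373566.8 − 110) / (373566.8 + 19600 − 2 × 110) = 19600 × 373456.8 / 392946.8 ≈ 18627.8 mm.
Far limit Df = s·(H − f)/(H − s) = 19600 × (373566.8 − 110) / (373566.8 − 19600) = 19600 × 373456.8 / 353966.8 ≈ 20679.2 mm.
Depth of field = Df − Dn = 20679.2 − 18627.8 ≈ 2051.4 mm ≈ 2.05 m.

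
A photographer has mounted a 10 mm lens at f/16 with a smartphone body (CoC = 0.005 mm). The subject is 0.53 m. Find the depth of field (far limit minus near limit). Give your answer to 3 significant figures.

0.533 m

Hyperfocal distance H = f²/(N·c) + f = 10²/(16 × 0.005) + 10 = 100/0.08 + 10 ≈ 1260.0 mm ≈ 1.260 m.
Near limit Dn = s·(H − f)/(H + s − 2f) = 530 × (1260.0 − 10) / (1260.0 + 530 − 2 × 10) = 530 × 1250.0 / 1770.0 ≈ 374.29 mm.
Far limit Df = s·(H − f)/(H − s) = 530 × (1260.0 − 10) / (1260.0 − 530) = 530 × 1250.0 / 730.0 ≈ 907.53 mm.
Depth of field = Df − Dn = 907.53 − 374.29 ≈ 533.24 mm ≈ 0.533 m.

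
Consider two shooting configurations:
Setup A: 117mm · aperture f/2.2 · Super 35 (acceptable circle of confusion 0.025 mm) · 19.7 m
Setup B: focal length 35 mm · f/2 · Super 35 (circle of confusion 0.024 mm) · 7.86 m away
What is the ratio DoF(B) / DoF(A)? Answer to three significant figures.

1.71

Setup A: H = 117²/(2.2×0.025) + 117 ≈ 249007.9 mm; DoF = Df − Dn = 21382.4 − 18263.0 ≈ 3119.4 mm.
Setup B: H = 35²/(2×0.024) + 35 ≈ 25555.8 mm; DoF = Df − Dn = 11335.6 − 6015.6 ≈ 5320.0 mm.
Ratio = 5320.0 / 3119.4 ≈ 1.71.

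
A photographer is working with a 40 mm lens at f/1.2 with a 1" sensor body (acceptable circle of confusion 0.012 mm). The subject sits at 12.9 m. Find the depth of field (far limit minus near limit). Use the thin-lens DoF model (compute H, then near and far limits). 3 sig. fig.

Hyperfocal distance H = f²/(N·c) + f = 40²/(1.2 × 0.012) + 40 = 1600/0.0144 + 40 ≈ 111151.1 mm ≈ 111.2 m.
Near limit Dn = s·(H − f)/(H + s − 2f) = 12900 × (111151.1 − 40) / (111151.1 + 12900 − 2 × 40) = 12900 × 111111.1 / 123971.1 ≈ 11561.8 mm.
Far limit Df = s·(H − f)/(H − s) = 12900 × (111151.1 − 40) / (111151.1 − 12900) = 12900 × 111111.1 / 98251.1 ≈ 14588.5 mm.
Depth of field = Df − Dn = 14588.5 − 11561.8 ≈ 3026.7 mm ≈ 3.03 m.

3.03 m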